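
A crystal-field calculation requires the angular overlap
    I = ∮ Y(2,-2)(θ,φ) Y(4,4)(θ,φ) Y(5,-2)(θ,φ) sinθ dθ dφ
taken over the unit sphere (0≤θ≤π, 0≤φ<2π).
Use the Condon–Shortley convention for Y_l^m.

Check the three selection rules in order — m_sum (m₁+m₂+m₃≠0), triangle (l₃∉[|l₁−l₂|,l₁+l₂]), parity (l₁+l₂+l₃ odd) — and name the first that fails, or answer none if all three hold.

parity

Σmᵢ = 0  ✓
l₃∈[|l₁−l₂|,l₁+l₂]=[2,6], have l₃=5  ✓
Σlᵢ = 11 ⇒ odd  ✗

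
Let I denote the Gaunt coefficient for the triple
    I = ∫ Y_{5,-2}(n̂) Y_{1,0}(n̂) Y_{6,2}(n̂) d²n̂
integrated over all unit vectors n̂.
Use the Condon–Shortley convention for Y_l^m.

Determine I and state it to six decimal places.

0.231133

m-sum 0 ✓  L=12 even ✓  4≤6≤6 ✓
Π(2lᵢ+1) = 11×3×13 = 429
triangle coeff Δ(5,1,6) = 1/858
Σ_t [0,0]: t=0:+1/14400 = 1/14400
(3j)²=6/143 [(5 1 6; 0 0 0)], sign=+1
Σ_t [0,0]: t=0:+1/30240 = 1/30240
(3j)²=16/429 [(5 1 6; -2 0 2)], sign=+1
⇒ 4πI² = 96/143
I = (+1)√(96/143/(4π)) = 0.23113338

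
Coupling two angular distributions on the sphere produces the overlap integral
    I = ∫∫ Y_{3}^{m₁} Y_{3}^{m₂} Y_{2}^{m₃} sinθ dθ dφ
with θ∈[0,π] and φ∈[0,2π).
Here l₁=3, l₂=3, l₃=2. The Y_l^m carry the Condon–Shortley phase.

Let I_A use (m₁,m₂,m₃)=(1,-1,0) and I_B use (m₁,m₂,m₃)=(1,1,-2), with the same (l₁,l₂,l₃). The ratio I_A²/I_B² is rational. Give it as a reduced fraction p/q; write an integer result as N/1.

Shared (l₁,l₂,l₃)=(3,3,2): N and (l;000)² cancel in I_A²/I_B².
A: Δ = 4!·2!·2!/9! = 1/3780; Racah Σ t=0..2: t=0:+1/96 t=1:−1/6 t=2:+1/16 = -3/32; ⇒ 3j(3 3 2; 1 -1 0)² = 3/140, sgn -1
B: Δ = 4!·2!·2!/9! = 1/3780; Racah Σ t=2..2: t=2:+1/16 = 1/16; ⇒ 3j(3 3 2; 1 1 -2)² = 2/35, sgn +1
I_A²/I_B² = (3/140)/(2/35) = 3/8

3/8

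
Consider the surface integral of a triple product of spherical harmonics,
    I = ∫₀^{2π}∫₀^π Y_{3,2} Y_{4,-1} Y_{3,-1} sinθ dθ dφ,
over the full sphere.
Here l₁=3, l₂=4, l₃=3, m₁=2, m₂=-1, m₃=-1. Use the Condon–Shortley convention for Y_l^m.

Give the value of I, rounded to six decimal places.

Rules hold: Σm=0, L=10 even, 1≤3≤7.
N = 7·9·7 = 441
Δ = 4!·2!·4!/11! = 1/34650
Racah Σ t=1..3: t=1:−1/72 t=2:+1/16 t=3:−1/72 = 5/144
⇒ 3j(3 4 3; 0 0 0)² = 2/77, sgn -1
Racah Σ t=0..1: t=0:+1/144 t=1:−1/48 = -1/72
⇒ 3j(3 4 3; 2 -1 -1)² = 16/693, sgn -1
4πI² = N·(3j₀)²·(3jₘ)² = 32/121
I = +1·√(0.264463/4π) = 0.14506992

0.145070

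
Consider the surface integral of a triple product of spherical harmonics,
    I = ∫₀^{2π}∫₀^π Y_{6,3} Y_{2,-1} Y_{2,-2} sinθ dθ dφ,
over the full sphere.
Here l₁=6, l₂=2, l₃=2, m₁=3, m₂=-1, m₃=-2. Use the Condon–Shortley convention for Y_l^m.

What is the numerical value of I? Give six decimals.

0.000000

|6−2|≤2≤6+2 violated ⇒ I = 0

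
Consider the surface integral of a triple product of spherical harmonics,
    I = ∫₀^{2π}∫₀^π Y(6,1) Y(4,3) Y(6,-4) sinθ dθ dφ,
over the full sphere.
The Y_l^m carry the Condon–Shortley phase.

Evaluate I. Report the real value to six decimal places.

-0.154578

Rules hold: Σm=0, L=16 even, 2≤6≤10.
N = 13·9·13 = 1521
Δ = 4!·8!·4!/17! = 1/15315300
Racah Σ t=0..4: t=0:+1/829440 t=1:−1/25920 t=2:+1/9216 t=3:−1/25920 t=4:+1/829440 = 7/207360
⇒ 3j(6 4 6; 0 0 0)² = 28/2431, sgn +1
Racah Σ t=3..4: t=3:−1/207360 t=4:+1/725760 = -1/290304
⇒ 3j(6 4 6; 1 3 -4)² = 125/7293, sgn -1
4πI² = N·(3j₀)²·(3jₘ)² = 10500/34969
I = -1·√(0.300266/4π) = -0.15457815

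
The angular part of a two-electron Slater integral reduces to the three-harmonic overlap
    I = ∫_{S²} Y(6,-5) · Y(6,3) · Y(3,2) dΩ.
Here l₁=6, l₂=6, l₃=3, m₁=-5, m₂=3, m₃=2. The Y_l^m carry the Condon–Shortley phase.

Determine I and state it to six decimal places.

0.000000

Σlᵢ=15 odd — θ-integrand is odd under cosθ→−cosθ; I=0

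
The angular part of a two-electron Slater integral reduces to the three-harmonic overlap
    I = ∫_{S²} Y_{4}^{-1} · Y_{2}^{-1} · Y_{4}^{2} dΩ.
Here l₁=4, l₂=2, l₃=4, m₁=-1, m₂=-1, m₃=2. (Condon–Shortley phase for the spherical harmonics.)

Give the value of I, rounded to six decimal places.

Checks pass: Σm=0; 10 even; l₃=4∈[2,6].
(2·4+1)(2·2+1)(2·4+1) = 405
Δ: 2! 6! 2! / 11! → 1/13860
sum: t=0:+1/192 t=1:−1/36 t=2:+1/192 = -5/288
3j²(4 2 4; 0 0 0) = Δ·Π!·Σ² = 20/693  (sign -1)
sum: t=0:+1/240 t=1:−1/96 = -1/160
3j²(4 2 4; -1 -1 2) = Δ·Π!·Σ² = 27/1540  (sign -1)
combine: 4πI² = 405·20/693·27/1540 = 1215/5929
take √, sign +1: I = 0.12770047

0.127700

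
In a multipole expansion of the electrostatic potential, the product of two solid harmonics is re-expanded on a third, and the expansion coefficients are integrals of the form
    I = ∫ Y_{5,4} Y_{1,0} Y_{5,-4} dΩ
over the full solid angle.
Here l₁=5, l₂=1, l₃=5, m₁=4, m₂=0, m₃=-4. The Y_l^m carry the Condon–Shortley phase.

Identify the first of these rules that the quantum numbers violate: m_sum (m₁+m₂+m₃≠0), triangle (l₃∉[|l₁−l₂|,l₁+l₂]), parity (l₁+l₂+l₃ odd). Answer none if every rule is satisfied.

azimuthal sum: 4 + 0 − 4 = 0  ✓
4 ≤ 5 ≤ 6 (triangle on l)  ✓
L = 5 + 1 + 5 = 11 (odd)  ✗

parity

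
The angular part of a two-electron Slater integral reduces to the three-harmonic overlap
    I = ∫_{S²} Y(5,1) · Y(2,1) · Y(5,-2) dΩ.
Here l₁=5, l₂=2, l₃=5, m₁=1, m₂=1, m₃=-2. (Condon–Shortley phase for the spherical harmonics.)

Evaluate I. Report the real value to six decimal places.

0.104819

Checks pass: Σm=0; 12 even; l₃=5∈[3,7].
(2·5+1)(2·2+1)(2·5+1) = 605
Δ: 2! 8! 2! / 13! → 1/38610
sum: t=0:+1/2880 t=1:−1/576 t=2:+1/2880 = -1/960
3j²(5 2 5; 0 0 0) = Δ·Π!·Σ² = 10/429  (sign +1)
sum: t=1:−1/1440 t=2:+1/2880 = -1/2880
3j²(5 2 5; 1 1 -2) = Δ·Π!·Σ² = 7/715  (sign +1)
combine: 4πI² = 605·10/429·7/715 = 70/507
take √, sign +1: I = 0.10481902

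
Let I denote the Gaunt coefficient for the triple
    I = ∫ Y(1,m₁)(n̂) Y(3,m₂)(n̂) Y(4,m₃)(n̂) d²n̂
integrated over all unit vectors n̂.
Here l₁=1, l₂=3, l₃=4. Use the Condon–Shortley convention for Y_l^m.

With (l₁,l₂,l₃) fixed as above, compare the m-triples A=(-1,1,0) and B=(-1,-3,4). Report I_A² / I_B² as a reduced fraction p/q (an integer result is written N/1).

3/14

Shared (l₁,l₂,l₃)=(1,3,4): N and (l;000)² cancel in I_A²/I_B².
A: Δ = 0!·2!·6!/9! = 1/252; Racah Σ t=0..0: t=0:+1/96 = 1/96; ⇒ 3j(1 3 4; -1 1 0)² = 1/42, sgn +1
B: Δ = 0!·2!·6!/9! = 1/252; Racah Σ t=0..0: t=0:+1/1440 = 1/1440; ⇒ 3j(1 3 4; -1 -3 4)² = 1/9, sgn +1
I_A²/I_B² = (1/42)/(1/9) = 3/14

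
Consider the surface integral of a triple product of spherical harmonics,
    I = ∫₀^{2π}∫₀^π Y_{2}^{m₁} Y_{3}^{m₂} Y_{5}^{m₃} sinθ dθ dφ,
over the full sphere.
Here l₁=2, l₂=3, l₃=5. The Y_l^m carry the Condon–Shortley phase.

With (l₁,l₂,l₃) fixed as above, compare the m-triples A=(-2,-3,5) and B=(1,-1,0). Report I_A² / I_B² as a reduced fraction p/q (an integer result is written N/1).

21/5

Same 2,3,5: normalisation and zero-m 3j drop out of the ratio.
A: Δ: 0! 4! 6! / 11! → 1/2310; sum: t=0:+1/17280 = 1/17280; 3j²(2 3 5; -2 -3 5) = Δ·Π!·Σ² = 1/11  (sign +1)
B: Δ: 0! 4! 6! / 11! → 1/2310; sum: t=0:+1/288 = 1/288; 3j²(2 3 5; 1 -1 0) = Δ·Π!·Σ² = 5/231  (sign -1)
I_A²/I_B² = (1/11)/(5/231) = 21/5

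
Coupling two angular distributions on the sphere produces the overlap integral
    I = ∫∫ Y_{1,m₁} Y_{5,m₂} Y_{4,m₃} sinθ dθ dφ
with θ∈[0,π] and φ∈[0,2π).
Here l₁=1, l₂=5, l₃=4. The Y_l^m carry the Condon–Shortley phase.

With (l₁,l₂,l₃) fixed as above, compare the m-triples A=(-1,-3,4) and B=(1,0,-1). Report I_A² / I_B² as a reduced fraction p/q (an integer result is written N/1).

1/10

l's match ⇒ only the (l;m) 3-j factors differ between A and B.
A: triangle coeff Δ(1,5,4) = 1/495; Σ_t [2,2]: t=2:+1/80640 = 1/80640; (3j)²=1/495 [(1 5 4; -1 -3 4)], sign=+1
B: triangle coeff Δ(1,5,4) = 1/495; Σ_t [0,0]: t=0:+1/1440 = 1/1440; (3j)²=2/99 [(1 5 4; 1 0 -1)], sign=-1
I_A²/I_B² = (1/495)/(2/99) = 1/10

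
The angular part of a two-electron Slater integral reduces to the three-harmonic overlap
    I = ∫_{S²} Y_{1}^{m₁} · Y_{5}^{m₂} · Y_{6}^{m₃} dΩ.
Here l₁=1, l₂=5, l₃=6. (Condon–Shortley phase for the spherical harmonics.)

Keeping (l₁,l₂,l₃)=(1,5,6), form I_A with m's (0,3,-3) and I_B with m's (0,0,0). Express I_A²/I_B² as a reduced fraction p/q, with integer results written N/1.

l's match ⇒ only the (l;m) 3-j factors differ between A and B.
A: triangle coeff Δ(1,5,6) = 1/858; Σ_t [0,0]: t=0:+1/80640 = 1/80640; (3j)²=9/286 [(1 5 6; 0 3 -3)], sign=-1
B: triangle coeff Δ(1,5,6) = 1/858; Σ_t [0,0]: t=0:+1/14400 = 1/14400; (3j)²=6/143 [(1 5 6; 0 0 0)], sign=+1
I_A²/I_B² = (9/286)/(6/143) = 3/4

3/4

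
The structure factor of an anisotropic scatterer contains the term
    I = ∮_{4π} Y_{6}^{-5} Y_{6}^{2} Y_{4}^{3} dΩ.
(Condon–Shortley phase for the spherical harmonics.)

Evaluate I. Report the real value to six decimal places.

Checks pass: Σm=0; 16 even; l₃=4∈[0,12].
(2·6+1)(2·6+1)(2·4+1) = 1521
Δ: 8! 4! 4! / 17! → 1/15315300
sum: t=2:+1/829440 t=3:−1/25920 t=4:+1/9216 t=5:−1/25920 t=6:+1/829440 = 7/207360
3j²(6 6 4; 0 0 0) = Δ·Π!·Σ² = 28/2431  (sign +1)
sum: t=7:−1/725760 t=8:+1/5806080 = -1/829440
3j²(6 6 4; -5 2 3) = Δ·Π!·Σ² = 49/2652  (sign +1)
combine: 4πI² = 1521·28/2431·49/2652 = 1029/3179
take √, sign +1: I = 0.16049352

0.160494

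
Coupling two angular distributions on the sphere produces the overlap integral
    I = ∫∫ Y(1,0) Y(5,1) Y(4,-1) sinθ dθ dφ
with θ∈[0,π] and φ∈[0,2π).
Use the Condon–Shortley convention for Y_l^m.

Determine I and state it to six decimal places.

Checks pass: Σm=0; 10 even; l₃=4∈[4,6].
(2·1+1)(2·5+1)(2·4+1) = 297
Δ: 2! 0! 8! / 11! → 1/495
sum: t=1:−1/576 = -1/576
3j²(1 5 4; 0 0 0) = Δ·Π!·Σ² = 5/99  (sign -1)
sum: t=1:−1/720 = -1/720
3j²(1 5 4; 0 1 -1) = Δ·Π!·Σ² = 8/165  (sign +1)
combine: 4πI² = 297·5/99·8/165 = 8/11
take √, sign -1: I = -0.24057125

-0.240571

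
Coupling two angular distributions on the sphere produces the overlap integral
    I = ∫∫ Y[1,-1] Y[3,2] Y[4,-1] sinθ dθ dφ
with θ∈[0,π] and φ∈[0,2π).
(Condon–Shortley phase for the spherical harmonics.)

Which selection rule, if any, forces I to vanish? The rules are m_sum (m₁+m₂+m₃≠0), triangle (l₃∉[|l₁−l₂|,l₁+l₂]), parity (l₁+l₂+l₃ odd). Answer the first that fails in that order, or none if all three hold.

none

m₁+m₂+m₃ = -1 + 2 − 1 = 0  ✓
triangle: |1−3|=2 ≤ l₃=4 ≤ 1+3=4  ✓
parity: l₁+l₂+l₃ = 8 is even  ✓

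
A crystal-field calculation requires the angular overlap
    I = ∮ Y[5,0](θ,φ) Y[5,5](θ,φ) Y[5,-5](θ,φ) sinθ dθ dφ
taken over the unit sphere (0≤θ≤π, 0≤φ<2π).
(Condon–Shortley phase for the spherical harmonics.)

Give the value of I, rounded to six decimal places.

0.000000

l₁+l₂+l₃=15 is odd: 3j(l;000)=0 ⇒ I=0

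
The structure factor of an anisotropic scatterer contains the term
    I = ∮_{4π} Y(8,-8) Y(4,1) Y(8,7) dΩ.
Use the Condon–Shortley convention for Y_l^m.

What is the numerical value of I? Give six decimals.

-0.199195

m-sum 0 ✓  L=20 even ✓  4≤8≤12 ✓
Π(2lᵢ+1) = 17×9×17 = 2601
triangle coeff Δ(8,4,8) = 1/185175900
Σ_t [0,4]: t=0:+1/557383680 t=1:−1/21772800 t=2:+1/8294400 t=3:−1/21772800 t=4:+1/557383680 = 1/30965760
(3j)²=36/4199 [(8 4 8; 0 0 0)], sign=+1
Σ_t [4,4]: t=4:+1/68976230400 = 1/68976230400
(3j)²=65/2907 [(8 4 8; -8 1 7)], sign=-1
⇒ 4πI² = 180/361
I = (-1)√(180/361/(4π)) = -0.19919467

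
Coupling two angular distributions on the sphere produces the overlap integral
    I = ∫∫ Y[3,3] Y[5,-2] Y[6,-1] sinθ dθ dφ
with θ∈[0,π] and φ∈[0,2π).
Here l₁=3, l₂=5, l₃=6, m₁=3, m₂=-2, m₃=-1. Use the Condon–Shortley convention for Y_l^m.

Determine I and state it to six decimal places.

0.145631

Checks pass: Σm=0; 14 even; l₃=6∈[2,8].
(2·3+1)(2·5+1)(2·6+1) = 1001
Δ: 2! 4! 8! / 15! → 1/675675
sum: t=0:+1/8640 t=1:−1/2304 t=2:+1/8640 = -7/34560
3j²(3 5 6; 0 0 0) = Δ·Π!·Σ² = 7/429  (sign -1)
sum: t=0:+1/34560 = 1/34560
3j²(3 5 6; 3 -2 -1) = Δ·Π!·Σ² = 7/429  (sign -1)
combine: 4πI² = 1001·7/429·7/429 = 343/1287
take √, sign +1: I = 0.14563067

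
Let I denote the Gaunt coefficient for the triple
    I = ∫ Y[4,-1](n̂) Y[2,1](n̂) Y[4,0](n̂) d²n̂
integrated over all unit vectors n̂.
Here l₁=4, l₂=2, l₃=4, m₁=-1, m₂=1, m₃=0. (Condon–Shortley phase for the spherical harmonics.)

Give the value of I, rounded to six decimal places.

-0.044869

Rules hold: Σm=0, L=10 even, 2≤4≤6.
N = 9·5·9 = 405
Δ = 2!·6!·2!/11! = 1/13860
Racah Σ t=0..2: t=0:+1/192 t=1:−1/36 t=2:+1/192 = -5/288
⇒ 3j(4 2 4; 0 0 0)² = 20/693, sgn -1
Racah Σ t=1..2: t=1:−1/96 t=2:+1/72 = 1/288
⇒ 3j(4 2 4; -1 1 0)² = 1/462, sgn +1
4πI² = N·(3j₀)²·(3jₘ)² = 150/5929
I = -1·√(0.0252994/4π) = -0.04486937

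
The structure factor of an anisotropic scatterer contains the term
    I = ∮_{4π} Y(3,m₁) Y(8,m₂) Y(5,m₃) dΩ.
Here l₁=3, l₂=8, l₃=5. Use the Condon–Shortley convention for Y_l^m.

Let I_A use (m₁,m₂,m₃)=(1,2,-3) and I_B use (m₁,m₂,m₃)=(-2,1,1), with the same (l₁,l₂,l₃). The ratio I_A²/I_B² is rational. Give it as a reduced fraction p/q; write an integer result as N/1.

75/98

l's match ⇒ only the (l;m) 3-j factors differ between A and B.
A: triangle coeff Δ(3,8,5) = 1/136136; Σ_t [2,2]: t=2:+1/3870720 = 1/3870720; (3j)²=675/136136 [(3 8 5; 1 2 -3)], sign=+1
B: triangle coeff Δ(3,8,5) = 1/136136; Σ_t [5,5]: t=5:−1/2073600 = -1/2073600; (3j)²=63/9724 [(3 8 5; -2 1 1)], sign=-1
I_A²/I_B² = (675/136136)/(63/9724) = 75/98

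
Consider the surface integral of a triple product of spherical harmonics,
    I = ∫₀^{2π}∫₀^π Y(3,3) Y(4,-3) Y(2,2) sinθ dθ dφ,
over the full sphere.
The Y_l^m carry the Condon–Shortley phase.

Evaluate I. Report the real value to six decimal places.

3 − 3 + 2 = 2 ≠ 0: azimuthal integral kills it; I = 0

0.000000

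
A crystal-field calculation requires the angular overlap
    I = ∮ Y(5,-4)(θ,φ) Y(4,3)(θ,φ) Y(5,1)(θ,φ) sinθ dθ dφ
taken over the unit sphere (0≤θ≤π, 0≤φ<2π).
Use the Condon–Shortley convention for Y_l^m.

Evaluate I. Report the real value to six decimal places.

-0.168084

Rules hold: Σm=0, L=14 even, 1≤5≤9.
N = 11·9·11 = 1089
Δ = 4!·6!·4!/15! = 1/3153150
Racah Σ t=0..4: t=0:+1/69120 t=1:−1/1728 t=2:+1/576 t=3:−1/1728 t=4:+1/69120 = 7/11520
⇒ 3j(5 4 5; 0 0 0)² = 2/143, sgn -1
Racah Σ t=3..4: t=3:−1/103680 t=4:+1/17280 = 1/20736
⇒ 3j(5 4 5; -4 3 1)² = 10/429, sgn +1
4πI² = N·(3j₀)²·(3jₘ)² = 60/169
I = -1·√(0.35503/4π) = -0.16808437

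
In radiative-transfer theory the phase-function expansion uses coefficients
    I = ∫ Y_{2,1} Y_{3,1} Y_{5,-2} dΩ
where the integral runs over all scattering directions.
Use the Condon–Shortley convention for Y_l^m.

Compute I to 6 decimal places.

0.245532

m-sum 0 ✓  L=10 even ✓  1≤5≤5 ✓
Π(2lᵢ+1) = 5×7×11 = 385
triangle coeff Δ(2,3,5) = 1/2310
Σ_t [0,0]: t=0:+1/144 = 1/144
(3j)²=10/231 [(2 3 5; 0 0 0)], sign=-1
Σ_t [0,0]: t=0:+1/288 = 1/288
(3j)²=1/22 [(2 3 5; 1 1 -2)], sign=-1
⇒ 4πI² = 25/33
I = (+1)√(25/33/(4π)) = 0.24553200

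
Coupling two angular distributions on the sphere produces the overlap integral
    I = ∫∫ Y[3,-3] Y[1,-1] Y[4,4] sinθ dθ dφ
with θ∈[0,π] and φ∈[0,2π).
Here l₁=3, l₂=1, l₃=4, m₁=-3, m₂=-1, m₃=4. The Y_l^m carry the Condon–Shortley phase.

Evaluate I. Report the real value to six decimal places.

Rules hold: Σm=0, L=8 even, 2≤4≤4.
N = 7·3·9 = 189
Δ = 0!·6!·2!/9! = 1/252
Racah Σ t=0..0: t=0:+1/36 = 1/36
⇒ 3j(3 1 4; 0 0 0)² = 4/63, sgn +1
Racah Σ t=0..0: t=0:+1/1440 = 1/1440
⇒ 3j(3 1 4; -3 -1 4)² = 1/9, sgn +1
4πI² = N·(3j₀)²·(3jₘ)² = 4/3
I = +1·√(1.33333/4π) = 0.32573501

0.325735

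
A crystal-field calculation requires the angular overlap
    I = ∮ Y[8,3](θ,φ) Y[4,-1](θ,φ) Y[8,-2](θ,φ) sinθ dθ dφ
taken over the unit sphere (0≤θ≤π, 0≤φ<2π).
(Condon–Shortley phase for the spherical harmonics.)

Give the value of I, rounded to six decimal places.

-0.124482

Rules hold: Σm=0, L=20 even, 4≤8≤12.
N = 17·9·17 = 2601
Δ = 4!·12!·4!/21! = 1/185175900
Racah Σ t=0..4: t=0:+1/557383680 t=1:−1/21772800 t=2:+1/8294400 t=3:−1/21772800 t=4:+1/557383680 = 1/30965760
⇒ 3j(8 4 8; 0 0 0)² = 36/4199, sgn +1
Racah Σ t=0..3: t=0:+1/87091200 t=1:−1/23224320 t=2:+1/52254720 t=3:−1/1045094400 = -1/74649600
⇒ 3j(8 4 8; 3 -1 -2)² = 110/12597, sgn -1
4πI² = N·(3j₀)²·(3jₘ)² = 11880/61009
I = -1·√(0.194725/4π) = -0.12448194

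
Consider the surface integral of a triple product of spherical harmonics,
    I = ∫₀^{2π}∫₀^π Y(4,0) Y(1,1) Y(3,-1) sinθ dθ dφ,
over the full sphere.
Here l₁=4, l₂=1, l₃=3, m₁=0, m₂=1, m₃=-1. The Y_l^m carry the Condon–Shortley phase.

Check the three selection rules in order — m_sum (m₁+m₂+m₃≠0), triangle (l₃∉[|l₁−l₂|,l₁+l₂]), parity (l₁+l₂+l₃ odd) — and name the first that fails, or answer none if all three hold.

azimuthal sum: 0 + 1 − 1 = 0  ✓
3 ≤ 3 ≤ 5 (triangle on l)  ✓
L = 4 + 1 + 3 = 8 (even)  ✓

none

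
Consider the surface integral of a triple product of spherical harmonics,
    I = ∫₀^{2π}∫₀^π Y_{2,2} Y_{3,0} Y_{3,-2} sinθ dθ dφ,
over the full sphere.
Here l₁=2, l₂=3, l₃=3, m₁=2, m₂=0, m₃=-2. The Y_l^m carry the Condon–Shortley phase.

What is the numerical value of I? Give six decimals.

Checks pass: Σm=0; 8 even; l₃=3∈[1,5].
(2·2+1)(2·3+1)(2·3+1) = 245
Δ: 2! 2! 4! / 9! → 1/3780
sum: t=0:+1/24 t=1:−1/4 t=2:+1/24 = -1/6
3j²(2 3 3; 0 0 0) = Δ·Π!·Σ² = 4/105  (sign +1)
sum: t=0:+1/24 = 1/24
3j²(2 3 3; 2 0 -2) = Δ·Π!·Σ² = 1/21  (sign -1)
combine: 4πI² = 245·4/105·1/21 = 4/9
take √, sign -1: I = -0.18806319

-0.188063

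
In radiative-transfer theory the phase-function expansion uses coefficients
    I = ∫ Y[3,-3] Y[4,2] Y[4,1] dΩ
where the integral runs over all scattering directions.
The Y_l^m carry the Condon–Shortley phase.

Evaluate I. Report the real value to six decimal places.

L=11 odd ⇒ parity kills the (l;000) factor ⇒ I = 0

0.000000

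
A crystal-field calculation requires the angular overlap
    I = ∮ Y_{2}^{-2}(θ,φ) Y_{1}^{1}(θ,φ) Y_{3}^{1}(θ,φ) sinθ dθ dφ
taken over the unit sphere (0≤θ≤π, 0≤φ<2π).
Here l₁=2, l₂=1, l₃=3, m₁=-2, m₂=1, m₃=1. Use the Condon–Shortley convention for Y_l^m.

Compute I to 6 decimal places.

-0.082589

m-sum 0 ✓  L=6 even ✓  1≤3≤3 ✓
Π(2lᵢ+1) = 5×3×7 = 105
triangle coeff Δ(2,1,3) = 1/105
Σ_t [0,0]: t=0:+1/4 = 1/4
(3j)²=3/35 [(2 1 3; 0 0 0)], sign=-1
Σ_t [0,0]: t=0:+1/48 = 1/48
(3j)²=1/105 [(2 1 3; -2 1 1)], sign=+1
⇒ 4πI² = 3/35
I = (-1)√(3/35/(4π)) = -0.08258890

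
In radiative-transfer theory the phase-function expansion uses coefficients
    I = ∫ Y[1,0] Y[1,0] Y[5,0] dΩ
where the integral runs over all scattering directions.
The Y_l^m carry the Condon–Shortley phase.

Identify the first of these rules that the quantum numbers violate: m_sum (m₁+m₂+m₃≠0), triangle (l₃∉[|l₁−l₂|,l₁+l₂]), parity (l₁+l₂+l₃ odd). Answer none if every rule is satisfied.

Σmᵢ = 0  ✓
l₃∈[|l₁−l₂|,l₁+l₂]=[0,2], have l₃=5  ✗
Σlᵢ = 7 ⇒ odd

triangle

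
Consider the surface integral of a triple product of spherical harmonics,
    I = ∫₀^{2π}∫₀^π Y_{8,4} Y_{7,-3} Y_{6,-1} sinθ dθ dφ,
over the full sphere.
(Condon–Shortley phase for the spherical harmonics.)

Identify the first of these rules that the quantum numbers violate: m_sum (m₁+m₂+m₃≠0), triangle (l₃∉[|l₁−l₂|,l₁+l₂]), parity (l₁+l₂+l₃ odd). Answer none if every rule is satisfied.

parity

m₁+m₂+m₃ = 4 − 3 − 1 = 0  ✓
triangle: |8−7|=1 ≤ l₃=6 ≤ 8+7=15  ✓
parity: l₁+l₂+l₃ = 21 is odd  ✗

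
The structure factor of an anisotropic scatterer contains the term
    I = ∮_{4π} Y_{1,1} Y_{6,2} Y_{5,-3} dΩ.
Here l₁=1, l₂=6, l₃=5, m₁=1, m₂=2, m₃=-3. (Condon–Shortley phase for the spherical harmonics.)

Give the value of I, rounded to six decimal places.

Rules hold: Σm=0, L=12 even, 5≤5≤7.
N = 3·13·11 = 429
Δ = 2!·0!·10!/13! = 1/858
Racah Σ t=1..1: t=1:−1/14400 = -1/14400
⇒ 3j(1 6 5; 0 0 0)² = 6/143, sgn +1
Racah Σ t=0..0: t=0:+1/161280 = 1/161280
⇒ 3j(1 6 5; 1 2 -3)² = 1/143, sgn +1
4πI² = N·(3j₀)²·(3jₘ)² = 18/143
I = +1·√(0.125874/4π) = 0.10008369

0.100084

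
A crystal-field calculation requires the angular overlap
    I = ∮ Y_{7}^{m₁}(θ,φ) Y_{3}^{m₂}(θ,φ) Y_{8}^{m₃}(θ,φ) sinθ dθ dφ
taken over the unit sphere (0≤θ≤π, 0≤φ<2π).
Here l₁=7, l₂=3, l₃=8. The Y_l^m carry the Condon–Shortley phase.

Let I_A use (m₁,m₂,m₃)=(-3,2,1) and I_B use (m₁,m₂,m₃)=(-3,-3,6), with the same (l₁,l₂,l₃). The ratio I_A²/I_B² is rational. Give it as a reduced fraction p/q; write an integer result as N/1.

1225/1287

Shared (l₁,l₂,l₃)=(7,3,8): N and (l;000)² cancel in I_A²/I_B².
A: Δ = 2!·12!·4!/19! = 1/5290740; Racah Σ t=1..2: t=1:−1/52254720 t=2:+1/11612160 = 1/14929920; ⇒ 3j(7 3 8; -3 2 1)² = 1225/75582, sgn -1
B: Δ = 2!·12!·4!/19! = 1/5290740; Racah Σ t=0..0: t=0:+1/348364800 = 1/348364800; ⇒ 3j(7 3 8; -3 -3 6)² = 11/646, sgn +1
I_A²/I_B² = (1225/75582)/(11/646) = 1225/1287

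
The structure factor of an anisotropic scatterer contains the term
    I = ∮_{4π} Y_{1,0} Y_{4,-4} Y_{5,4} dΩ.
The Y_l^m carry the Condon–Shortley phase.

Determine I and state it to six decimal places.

Checks pass: Σm=0; 10 even; l₃=5∈[3,5].
(2·1+1)(2·4+1)(2·5+1) = 297
Δ: 0! 2! 8! / 11! → 1/495
sum: t=0:+1/576 = 1/576
3j²(1 4 5; 0 0 0) = Δ·Π!·Σ² = 5/99  (sign -1)
sum: t=0:+1/40320 = 1/40320
3j²(1 4 5; 0 -4 4) = Δ·Π!·Σ² = 1/55  (sign -1)
combine: 4πI² = 297·5/99·1/55 = 3/11
take √, sign +1: I = 0.14731920

0.147319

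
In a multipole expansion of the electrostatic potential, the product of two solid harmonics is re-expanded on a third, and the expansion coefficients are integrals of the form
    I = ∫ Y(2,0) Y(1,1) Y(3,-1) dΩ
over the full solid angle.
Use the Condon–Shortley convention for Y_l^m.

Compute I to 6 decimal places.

m-sum 0 ✓  L=6 even ✓  1≤3≤3 ✓
Π(2lᵢ+1) = 5×3×7 = 105
triangle coeff Δ(2,1,3) = 1/105
Σ_t [0,0]: t=0:+1/4 = 1/4
(3j)²=3/35 [(2 1 3; 0 0 0)], sign=-1
Σ_t [0,0]: t=0:+1/8 = 1/8
(3j)²=2/35 [(2 1 3; 0 1 -1)], sign=+1
⇒ 4πI² = 18/35
I = (-1)√(18/35/(4π)) = -0.20230066

-0.202301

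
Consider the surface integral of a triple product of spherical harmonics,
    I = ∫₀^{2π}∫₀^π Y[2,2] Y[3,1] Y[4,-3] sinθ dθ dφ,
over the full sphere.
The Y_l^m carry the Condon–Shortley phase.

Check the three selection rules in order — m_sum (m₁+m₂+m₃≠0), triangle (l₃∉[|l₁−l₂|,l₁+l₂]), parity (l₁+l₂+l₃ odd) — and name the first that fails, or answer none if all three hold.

parity

m₁+m₂+m₃ = 2 + 1 − 3 = 0  ✓
triangle: |2−3|=1 ≤ l₃=4 ≤ 2+3=5  ✓
parity: l₁+l₂+l₃ = 9 is odd  ✗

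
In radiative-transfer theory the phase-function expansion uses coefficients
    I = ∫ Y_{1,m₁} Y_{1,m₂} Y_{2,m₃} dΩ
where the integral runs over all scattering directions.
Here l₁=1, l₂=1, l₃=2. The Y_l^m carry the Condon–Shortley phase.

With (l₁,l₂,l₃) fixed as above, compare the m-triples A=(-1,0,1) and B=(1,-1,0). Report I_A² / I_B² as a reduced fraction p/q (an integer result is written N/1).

3/1

Shared (l₁,l₂,l₃)=(1,1,2): N and (l;000)² cancel in I_A²/I_B².
A: Δ = 0!·2!·2!/5! = 1/30; Racah Σ t=0..0: t=0:+1/2 = 1/2; ⇒ 3j(1 1 2; -1 0 1)² = 1/10, sgn -1
B: Δ = 0!·2!·2!/5! = 1/30; Racah Σ t=0..0: t=0:+1/4 = 1/4; ⇒ 3j(1 1 2; 1 -1 0)² = 1/30, sgn +1
I_A²/I_B² = (1/10)/(1/30) = 3/1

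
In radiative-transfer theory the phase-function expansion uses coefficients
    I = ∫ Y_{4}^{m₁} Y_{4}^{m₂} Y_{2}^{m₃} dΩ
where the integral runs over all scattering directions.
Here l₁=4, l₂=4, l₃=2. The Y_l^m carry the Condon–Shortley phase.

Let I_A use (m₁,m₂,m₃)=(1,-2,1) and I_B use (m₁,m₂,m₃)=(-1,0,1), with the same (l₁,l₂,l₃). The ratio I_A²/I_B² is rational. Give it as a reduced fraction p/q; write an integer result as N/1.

Shared (l₁,l₂,l₃)=(4,4,2): N and (l;000)² cancel in I_A²/I_B².
A: Δ = 6!·2!·2!/11! = 1/13860; Racah Σ t=1..2: t=1:−1/240 t=2:+1/96 = 1/160; ⇒ 3j(4 4 2; 1 -2 1)² = 27/1540, sgn -1
B: Δ = 6!·2!·2!/11! = 1/13860; Racah Σ t=3..4: t=3:−1/72 t=4:+1/96 = -1/288; ⇒ 3j(4 4 2; -1 0 1)² = 1/462, sgn +1
I_A²/I_B² = (27/1540)/(1/462) = 81/10

81/10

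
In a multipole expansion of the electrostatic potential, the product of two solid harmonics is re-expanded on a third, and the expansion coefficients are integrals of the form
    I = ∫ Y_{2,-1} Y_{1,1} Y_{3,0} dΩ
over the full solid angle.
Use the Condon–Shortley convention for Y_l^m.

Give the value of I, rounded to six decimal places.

Rules hold: Σm=0, L=6 even, 1≤3≤3.
N = 5·3·7 = 105
Δ = 0!·4!·2!/7! = 1/105
Racah Σ t=0..0: t=0:+1/4 = 1/4
⇒ 3j(2 1 3; 0 0 0)² = 3/35, sgn -1
Racah Σ t=0..0: t=0:+1/12 = 1/12
⇒ 3j(2 1 3; -1 1 0)² = 1/35, sgn -1
4πI² = N·(3j₀)²·(3jₘ)² = 9/35
I = +1·√(0.257143/4π) = 0.14304817

0.143048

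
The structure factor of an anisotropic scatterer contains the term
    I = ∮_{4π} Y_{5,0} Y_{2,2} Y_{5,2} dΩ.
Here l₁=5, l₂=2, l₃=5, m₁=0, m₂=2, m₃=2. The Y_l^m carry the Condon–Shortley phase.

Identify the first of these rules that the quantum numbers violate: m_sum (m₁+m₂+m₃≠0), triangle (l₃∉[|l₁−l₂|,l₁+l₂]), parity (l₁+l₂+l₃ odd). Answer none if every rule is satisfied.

m_sum

m₁+m₂+m₃ = 0 + 2 + 2 = 4  ✗
triangle: |5−2|=3 ≤ l₃=5 ≤ 5+2=7
parity: l₁+l₂+l₃ = 12 is even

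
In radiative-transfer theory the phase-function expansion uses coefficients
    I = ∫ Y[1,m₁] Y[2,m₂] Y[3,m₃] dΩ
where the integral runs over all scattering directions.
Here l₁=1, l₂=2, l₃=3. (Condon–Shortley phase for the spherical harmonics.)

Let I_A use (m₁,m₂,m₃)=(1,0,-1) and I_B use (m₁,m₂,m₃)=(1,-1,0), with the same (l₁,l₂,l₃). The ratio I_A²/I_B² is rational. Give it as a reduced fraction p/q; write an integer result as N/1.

Shared (l₁,l₂,l₃)=(1,2,3): N and (l;000)² cancel in I_A²/I_B².
A: Δ = 0!·2!·4!/7! = 1/105; Racah Σ t=0..0: t=0:+1/8 = 1/8; ⇒ 3j(1 2 3; 1 0 -1)² = 2/35, sgn +1
B: Δ = 0!·2!·4!/7! = 1/105; Racah Σ t=0..0: t=0:+1/12 = 1/12; ⇒ 3j(1 2 3; 1 -1 0)² = 1/35, sgn -1
I_A²/I_B² = (2/35)/(1/35) = 2/1

2/1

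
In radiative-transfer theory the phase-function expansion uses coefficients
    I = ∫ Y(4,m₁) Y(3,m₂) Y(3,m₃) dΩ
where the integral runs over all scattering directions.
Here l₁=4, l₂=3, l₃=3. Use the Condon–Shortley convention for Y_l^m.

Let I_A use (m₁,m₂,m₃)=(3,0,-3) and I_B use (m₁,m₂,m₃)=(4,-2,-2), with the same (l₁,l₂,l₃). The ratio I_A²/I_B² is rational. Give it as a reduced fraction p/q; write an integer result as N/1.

9/10

l's match ⇒ only the (l;m) 3-j factors differ between A and B.
A: triangle coeff Δ(4,3,3) = 1/34650; Σ_t [1,1]: t=1:−1/288 = -1/288; (3j)²=1/22 [(4 3 3; 3 0 -3)], sign=-1
B: triangle coeff Δ(4,3,3) = 1/34650; Σ_t [0,0]: t=0:+1/576 = 1/576; (3j)²=5/99 [(4 3 3; 4 -2 -2)], sign=-1
I_A²/I_B² = (1/22)/(5/99) = 9/10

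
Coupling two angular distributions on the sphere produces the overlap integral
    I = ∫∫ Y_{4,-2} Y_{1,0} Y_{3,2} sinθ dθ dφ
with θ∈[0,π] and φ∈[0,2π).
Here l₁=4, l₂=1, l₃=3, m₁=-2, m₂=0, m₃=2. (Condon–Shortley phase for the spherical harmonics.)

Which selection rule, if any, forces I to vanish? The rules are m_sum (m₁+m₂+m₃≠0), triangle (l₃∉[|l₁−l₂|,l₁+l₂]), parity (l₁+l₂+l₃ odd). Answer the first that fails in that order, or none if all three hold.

none

m₁+m₂+m₃ = -2 + 0 + 2 = 0  ✓
triangle: |4−1|=3 ≤ l₃=3 ≤ 4+1=5  ✓
parity: l₁+l₂+l₃ = 8 is even  ✓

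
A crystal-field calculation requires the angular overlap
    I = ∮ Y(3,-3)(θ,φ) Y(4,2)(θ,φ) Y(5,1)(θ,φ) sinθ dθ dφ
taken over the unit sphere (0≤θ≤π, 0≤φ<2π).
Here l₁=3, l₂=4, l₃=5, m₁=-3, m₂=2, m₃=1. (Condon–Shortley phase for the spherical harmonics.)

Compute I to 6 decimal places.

Rules hold: Σm=0, L=12 even, 1≤5≤7.
N = 7·9·11 = 693
Δ = 2!·4!·6!/13! = 1/180180
Racah Σ t=0..2: t=0:+1/576 t=1:−1/144 t=2:+1/576 = -1/288
⇒ 3j(3 4 5; 0 0 0)² = 20/1001, sgn +1
Racah Σ t=2..2: t=2:+1/2304 = 1/2304
⇒ 3j(3 4 5; -3 2 1)² = 75/4004, sgn +1
4πI² = N·(3j₀)²·(3jₘ)² = 3375/13013
I = +1·√(0.259356/4π) = 0.14366244

0.143662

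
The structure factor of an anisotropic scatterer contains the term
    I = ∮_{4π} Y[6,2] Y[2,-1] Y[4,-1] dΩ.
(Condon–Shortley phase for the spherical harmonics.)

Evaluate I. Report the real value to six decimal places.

Rules hold: Σm=0, L=12 even, 4≤4≤8.
N = 13·5·9 = 585
Δ = 4!·8!·0!/13! = 1/6435
Racah Σ t=2..2: t=2:+1/2304 = 1/2304
⇒ 3j(6 2 4; 0 0 0)² = 5/143, sgn +1
Racah Σ t=1..1: t=1:−1/4320 = -1/4320
⇒ 3j(6 2 4; 2 -1 -1)² = 224/6435, sgn +1
4πI² = N·(3j₀)²·(3jₘ)² = 1120/1573
I = +1·√(0.712015/4π) = 0.23803440

0.238034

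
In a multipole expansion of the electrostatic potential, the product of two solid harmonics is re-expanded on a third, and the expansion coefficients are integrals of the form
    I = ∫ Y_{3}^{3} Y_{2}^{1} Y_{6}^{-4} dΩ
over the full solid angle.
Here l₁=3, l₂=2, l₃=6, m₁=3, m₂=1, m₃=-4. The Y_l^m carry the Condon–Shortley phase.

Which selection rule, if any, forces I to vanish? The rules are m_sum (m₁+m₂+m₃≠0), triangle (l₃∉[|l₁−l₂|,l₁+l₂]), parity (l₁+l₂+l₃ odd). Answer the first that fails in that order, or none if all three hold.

triangle

m₁+m₂+m₃ = 3 + 1 − 4 = 0  ✓
triangle: |3−2|=1 ≤ l₃=6 ≤ 3+2=5  ✗
parity: l₁+l₂+l₃ = 11 is odd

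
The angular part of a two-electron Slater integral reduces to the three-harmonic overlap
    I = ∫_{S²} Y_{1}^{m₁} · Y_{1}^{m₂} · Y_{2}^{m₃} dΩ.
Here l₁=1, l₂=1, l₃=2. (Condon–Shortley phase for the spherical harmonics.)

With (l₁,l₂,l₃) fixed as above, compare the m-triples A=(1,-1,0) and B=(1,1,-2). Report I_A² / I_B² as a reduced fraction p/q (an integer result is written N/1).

l's match ⇒ only the (l;m) 3-j factors differ between A and B.
A: triangle coeff Δ(1,1,2) = 1/30; Σ_t [0,0]: t=0:+1/4 = 1/4; (3j)²=1/30 [(1 1 2; 1 -1 0)], sign=+1
B: triangle coeff Δ(1,1,2) = 1/30; Σ_t [0,0]: t=0:+1/4 = 1/4; (3j)²=1/5 [(1 1 2; 1 1 -2)], sign=+1
I_A²/I_B² = (1/30)/(1/5) = 1/6

1/6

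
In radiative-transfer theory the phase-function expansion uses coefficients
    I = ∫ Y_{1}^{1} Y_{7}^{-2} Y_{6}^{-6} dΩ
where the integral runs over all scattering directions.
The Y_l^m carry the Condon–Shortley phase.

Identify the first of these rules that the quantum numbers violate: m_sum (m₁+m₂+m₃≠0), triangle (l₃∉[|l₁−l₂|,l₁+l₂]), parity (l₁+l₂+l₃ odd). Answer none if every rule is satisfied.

Σmᵢ = -7  ✗
l₃∈[|l₁−l₂|,l₁+l₂]=[6,8], have l₃=6
Σlᵢ = 14 ⇒ even

m_sum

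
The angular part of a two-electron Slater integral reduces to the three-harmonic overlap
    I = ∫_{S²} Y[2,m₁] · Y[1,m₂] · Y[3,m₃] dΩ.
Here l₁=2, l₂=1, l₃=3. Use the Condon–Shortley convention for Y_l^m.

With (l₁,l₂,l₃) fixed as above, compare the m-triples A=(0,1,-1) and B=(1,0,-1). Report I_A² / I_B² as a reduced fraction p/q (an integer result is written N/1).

Same 2,1,3: normalisation and zero-m 3j drop out of the ratio.
A: Δ: 0! 4! 2! / 7! → 1/105; sum: t=0:+1/8 = 1/8; 3j²(2 1 3; 0 1 -1) = Δ·Π!·Σ² = 2/35  (sign +1)
B: Δ: 0! 4! 2! / 7! → 1/105; sum: t=0:+1/6 = 1/6; 3j²(2 1 3; 1 0 -1) = Δ·Π!·Σ² = 8/105  (sign +1)
I_A²/I_B² = (2/35)/(8/105) = 3/4

3/4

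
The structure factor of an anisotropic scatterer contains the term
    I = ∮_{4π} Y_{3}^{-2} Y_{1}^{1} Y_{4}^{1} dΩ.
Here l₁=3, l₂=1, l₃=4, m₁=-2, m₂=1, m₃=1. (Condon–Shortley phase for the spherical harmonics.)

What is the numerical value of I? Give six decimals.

m-sum 0 ✓  L=8 even ✓  2≤4≤4 ✓
Π(2lᵢ+1) = 7×3×9 = 189
triangle coeff Δ(3,1,4) = 1/252
Σ_t [0,0]: t=0:+1/36 = 1/36
(3j)²=4/63 [(3 1 4; 0 0 0)], sign=+1
Σ_t [0,0]: t=0:+1/240 = 1/240
(3j)²=1/84 [(3 1 4; -2 1 1)], sign=-1
⇒ 4πI² = 1/7
I = (-1)√(1/7/(4π)) = -0.10662181

-0.106622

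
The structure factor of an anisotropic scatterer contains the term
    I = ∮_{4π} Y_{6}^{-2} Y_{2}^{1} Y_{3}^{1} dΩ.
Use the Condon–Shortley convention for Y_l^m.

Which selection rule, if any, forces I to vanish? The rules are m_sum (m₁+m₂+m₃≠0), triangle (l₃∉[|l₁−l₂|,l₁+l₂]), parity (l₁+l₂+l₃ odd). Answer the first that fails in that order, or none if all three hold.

m₁+m₂+m₃ = -2 + 1 + 1 = 0  ✓
triangle: |6−2|=4 ≤ l₃=3 ≤ 6+2=8  ✗
parity: l₁+l₂+l₃ = 11 is odd

triangle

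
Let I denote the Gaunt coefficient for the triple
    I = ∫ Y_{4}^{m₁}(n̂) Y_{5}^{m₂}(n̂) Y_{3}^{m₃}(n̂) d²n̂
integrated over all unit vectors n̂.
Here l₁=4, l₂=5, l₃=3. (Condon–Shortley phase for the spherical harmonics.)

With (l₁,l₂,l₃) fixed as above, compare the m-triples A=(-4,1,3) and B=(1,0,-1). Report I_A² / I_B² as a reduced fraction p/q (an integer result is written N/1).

28/1

Shared (l₁,l₂,l₃)=(4,5,3): N and (l;000)² cancel in I_A²/I_B².
A: Δ = 6!·2!·4!/13! = 1/180180; Racah Σ t=6..6: t=6:+1/34560 = 1/34560; ⇒ 3j(4 5 3; -4 1 3)² = 1/429, sgn +1
B: Δ = 6!·2!·4!/13! = 1/180180; Racah Σ t=1..3: t=1:−1/5760 t=2:+1/288 t=3:−1/288 = -1/5760; ⇒ 3j(4 5 3; 1 0 -1)² = 1/12012, sgn -1
I_A²/I_B² = (1/429)/(1/12012) = 28/1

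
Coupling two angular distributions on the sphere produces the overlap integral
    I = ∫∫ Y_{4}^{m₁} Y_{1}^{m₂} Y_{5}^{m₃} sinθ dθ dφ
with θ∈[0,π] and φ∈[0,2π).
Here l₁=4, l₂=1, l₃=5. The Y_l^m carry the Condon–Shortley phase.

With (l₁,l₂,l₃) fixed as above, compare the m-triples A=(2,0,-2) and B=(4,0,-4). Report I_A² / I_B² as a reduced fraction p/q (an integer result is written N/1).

l's match ⇒ only the (l;m) 3-j factors differ between A and B.
A: triangle coeff Δ(4,1,5) = 1/495; Σ_t [0,0]: t=0:+1/1440 = 1/1440; (3j)²=7/165 [(4 1 5; 2 0 -2)], sign=-1
B: triangle coeff Δ(4,1,5) = 1/495; Σ_t [0,0]: t=0:+1/40320 = 1/40320; (3j)²=1/55 [(4 1 5; 4 0 -4)], sign=-1
I_A²/I_B² = (7/165)/(1/55) = 7/3

7/3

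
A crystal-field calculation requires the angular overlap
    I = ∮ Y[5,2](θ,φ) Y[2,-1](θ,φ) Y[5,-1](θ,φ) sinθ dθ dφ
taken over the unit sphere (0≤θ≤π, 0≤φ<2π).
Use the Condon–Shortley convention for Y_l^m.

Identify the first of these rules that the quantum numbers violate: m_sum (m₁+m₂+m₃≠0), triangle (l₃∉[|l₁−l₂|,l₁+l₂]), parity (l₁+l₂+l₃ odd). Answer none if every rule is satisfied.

none

azimuthal sum: 2 − 1 − 1 = 0  ✓
3 ≤ 5 ≤ 7 (triangle on l)  ✓
L = 5 + 2 + 5 = 12 (even)  ✓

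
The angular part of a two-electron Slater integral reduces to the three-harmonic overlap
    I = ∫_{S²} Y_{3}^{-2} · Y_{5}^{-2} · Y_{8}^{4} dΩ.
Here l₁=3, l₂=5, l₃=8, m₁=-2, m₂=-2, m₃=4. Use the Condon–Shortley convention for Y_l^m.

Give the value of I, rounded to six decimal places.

Rules hold: Σm=0, L=16 even, 2≤8≤8.
N = 7·11·17 = 1309
Δ = 0!·6!·10!/17! = 1/136136
Racah Σ t=0..0: t=0:+1/518400 = 1/518400
⇒ 3j(3 5 8; 0 0 0)² = 56/2431, sgn +1
Racah Σ t=0..0: t=0:+1/3628800 = 1/3628800
⇒ 3j(3 5 8; -2 -2 4)² = 36/1547, sgn +1
4πI² = N·(3j₀)²·(3jₘ)² = 2016/2873
I = +1·√(0.701706/4π) = 0.23630479

0.236305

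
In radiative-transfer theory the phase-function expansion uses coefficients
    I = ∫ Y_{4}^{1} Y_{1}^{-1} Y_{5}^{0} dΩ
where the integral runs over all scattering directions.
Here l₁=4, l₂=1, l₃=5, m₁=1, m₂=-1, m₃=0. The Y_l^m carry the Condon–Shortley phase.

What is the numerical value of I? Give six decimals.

Checks pass: Σm=0; 10 even; l₃=5∈[3,5].
(2·4+1)(2·1+1)(2·5+1) = 297
Δ: 0! 8! 2! / 11! → 1/495
sum: t=0:+1/576 = 1/576
3j²(4 1 5; 0 0 0) = Δ·Π!·Σ² = 5/99  (sign -1)
sum: t=0:+1/1440 = 1/1440
3j²(4 1 5; 1 -1 0) = Δ·Π!·Σ² = 2/99  (sign -1)
combine: 4πI² = 297·5/99·2/99 = 10/33
take √, sign +1: I = 0.15528807

0.155288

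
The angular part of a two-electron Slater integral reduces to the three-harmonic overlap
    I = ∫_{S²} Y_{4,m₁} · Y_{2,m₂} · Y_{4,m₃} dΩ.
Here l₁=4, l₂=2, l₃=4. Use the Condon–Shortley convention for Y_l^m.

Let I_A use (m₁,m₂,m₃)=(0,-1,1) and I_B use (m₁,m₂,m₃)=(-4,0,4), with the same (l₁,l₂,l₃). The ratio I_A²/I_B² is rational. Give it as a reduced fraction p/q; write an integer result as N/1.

15/392

l's match ⇒ only the (l;m) 3-j factors differ between A and B.
A: triangle coeff Δ(4,2,4) = 1/13860; Σ_t [0,1]: t=0:+1/96 t=1:−1/72 = -1/288; (3j)²=1/462 [(4 2 4; 0 -1 1)], sign=+1
B: triangle coeff Δ(4,2,4) = 1/13860; Σ_t [2,2]: t=2:+1/2880 = 1/2880; (3j)²=28/495 [(4 2 4; -4 0 4)], sign=+1
I_A²/I_B² = (1/462)/(28/495) = 15/392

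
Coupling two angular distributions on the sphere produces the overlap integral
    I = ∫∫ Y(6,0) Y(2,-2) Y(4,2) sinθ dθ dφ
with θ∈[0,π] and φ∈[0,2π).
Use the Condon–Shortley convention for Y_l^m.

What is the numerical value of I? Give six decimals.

0.061597

Rules hold: Σm=0, L=12 even, 4≤4≤8.
N = 13·5·9 = 585
Δ = 4!·8!·0!/13! = 1/6435
Racah Σ t=2..2: t=2:+1/2304 = 1/2304
⇒ 3j(6 2 4; 0 0 0)² = 5/143, sgn +1
Racah Σ t=0..0: t=0:+1/34560 = 1/34560
⇒ 3j(6 2 4; 0 -2 2)² = 1/429, sgn +1
4πI² = N·(3j₀)²·(3jₘ)² = 75/1573
I = +1·√(0.0476796/4π) = 0.06159725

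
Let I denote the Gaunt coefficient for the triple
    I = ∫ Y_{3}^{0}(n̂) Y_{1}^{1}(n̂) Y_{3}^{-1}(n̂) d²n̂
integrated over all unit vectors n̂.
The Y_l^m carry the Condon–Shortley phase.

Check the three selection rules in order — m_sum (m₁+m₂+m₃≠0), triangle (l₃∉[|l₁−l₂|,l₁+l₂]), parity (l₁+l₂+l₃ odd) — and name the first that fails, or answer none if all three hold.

parity

m₁+m₂+m₃ = 0 + 1 − 1 = 0  ✓
triangle: |3−1|=2 ≤ l₃=3 ≤ 3+1=4  ✓
parity: l₁+l₂+l₃ = 7 is odd  ✗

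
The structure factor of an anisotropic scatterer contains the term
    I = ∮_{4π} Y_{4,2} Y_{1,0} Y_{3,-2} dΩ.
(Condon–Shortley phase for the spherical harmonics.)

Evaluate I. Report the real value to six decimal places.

0.213244

m-sum 0 ✓  L=8 even ✓  3≤3≤5 ✓
Π(2lᵢ+1) = 9×3×7 = 189
triangle coeff Δ(4,1,3) = 1/252
Σ_t [1,1]: t=1:−1/36 = -1/36
(3j)²=4/63 [(4 1 3; 0 0 0)], sign=+1
Σ_t [1,1]: t=1:−1/120 = -1/120
(3j)²=1/21 [(4 1 3; 2 0 -2)], sign=+1
⇒ 4πI² = 4/7
I = (+1)√(4/7/(4π)) = 0.21324362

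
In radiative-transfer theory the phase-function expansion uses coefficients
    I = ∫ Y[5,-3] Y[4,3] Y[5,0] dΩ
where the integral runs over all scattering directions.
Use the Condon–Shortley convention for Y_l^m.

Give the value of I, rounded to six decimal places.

Checks pass: Σm=0; 14 even; l₃=5∈[1,9].
(2·5+1)(2·4+1)(2·5+1) = 1089
Δ: 4! 6! 4! / 15! → 1/3153150
sum: t=0:+1/69120 t=1:−1/1728 t=2:+1/576 t=3:−1/1728 t=4:+1/69120 = 7/11520
3j²(5 4 5; 0 0 0) = Δ·Π!·Σ² = 2/143  (sign -1)
sum: t=3:−1/17280 t=4:+1/6912 = 1/11520
3j²(5 4 5; -3 3 0) = Δ·Π!·Σ² = 2/143  (sign -1)
combine: 4πI² = 1089·2/143·2/143 = 36/169
take √, sign +1: I = 0.13019760

0.130198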